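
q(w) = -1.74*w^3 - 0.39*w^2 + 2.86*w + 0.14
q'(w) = -5.22*w^2 - 0.78*w + 2.86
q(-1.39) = 0.08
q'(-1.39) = -6.14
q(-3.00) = 35.03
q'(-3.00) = -41.78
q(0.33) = 0.98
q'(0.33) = 2.03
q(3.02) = -42.71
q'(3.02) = -47.10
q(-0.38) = -0.91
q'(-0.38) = 2.40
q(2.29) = -16.25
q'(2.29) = -26.30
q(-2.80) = 27.27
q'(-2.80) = -35.88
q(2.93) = -38.60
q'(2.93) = -44.24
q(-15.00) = 5741.99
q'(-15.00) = -1159.94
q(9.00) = -1274.17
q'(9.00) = -426.98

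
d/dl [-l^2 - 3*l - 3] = -2*l - 3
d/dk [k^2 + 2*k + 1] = 2*k + 2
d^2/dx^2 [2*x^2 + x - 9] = 4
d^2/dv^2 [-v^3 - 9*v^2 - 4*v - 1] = -6*v - 18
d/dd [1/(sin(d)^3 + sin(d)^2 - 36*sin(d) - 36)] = (-3*sin(d)^2 - 2*sin(d) + 36)*cos(d)/(sin(d)^3 + sin(d)^2 - 36*sin(d) - 36)^2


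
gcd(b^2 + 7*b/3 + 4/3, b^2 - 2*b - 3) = b + 1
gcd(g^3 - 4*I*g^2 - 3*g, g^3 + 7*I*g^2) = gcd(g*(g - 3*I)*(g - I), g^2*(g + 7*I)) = g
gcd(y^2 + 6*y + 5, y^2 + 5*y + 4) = y + 1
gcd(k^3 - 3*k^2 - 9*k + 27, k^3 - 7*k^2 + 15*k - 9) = k^2 - 6*k + 9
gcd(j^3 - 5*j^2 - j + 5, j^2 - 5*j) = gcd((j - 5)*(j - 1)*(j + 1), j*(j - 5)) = j - 5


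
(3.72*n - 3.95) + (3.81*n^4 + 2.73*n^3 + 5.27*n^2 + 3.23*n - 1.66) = 3.81*n^4 + 2.73*n^3 + 5.27*n^2 + 6.95*n - 5.61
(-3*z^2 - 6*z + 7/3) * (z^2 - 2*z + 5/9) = -3*z^4 + 38*z^2/3 - 8*z + 35/27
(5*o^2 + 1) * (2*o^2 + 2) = 10*o^4 + 12*o^2 + 2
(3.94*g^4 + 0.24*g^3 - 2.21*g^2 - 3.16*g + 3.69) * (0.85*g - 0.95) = 3.349*g^5 - 3.539*g^4 - 2.1065*g^3 - 0.5865*g^2 + 6.1385*g - 3.5055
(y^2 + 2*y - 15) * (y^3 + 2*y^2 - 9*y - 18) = y^5 + 4*y^4 - 20*y^3 - 66*y^2 + 99*y + 270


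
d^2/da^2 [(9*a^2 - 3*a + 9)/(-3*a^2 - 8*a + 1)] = 6*(81*a^3 - 108*a^2 - 207*a - 196)/(27*a^6 + 216*a^5 + 549*a^4 + 368*a^3 - 183*a^2 + 24*a - 1)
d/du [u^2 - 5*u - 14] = 2*u - 5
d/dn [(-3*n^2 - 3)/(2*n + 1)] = 6*(-n^2 - n + 1)/(4*n^2 + 4*n + 1)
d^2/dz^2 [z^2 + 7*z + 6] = 2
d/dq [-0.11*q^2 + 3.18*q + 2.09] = 3.18 - 0.22*q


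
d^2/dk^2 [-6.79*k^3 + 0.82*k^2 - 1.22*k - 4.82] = 1.64 - 40.74*k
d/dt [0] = 0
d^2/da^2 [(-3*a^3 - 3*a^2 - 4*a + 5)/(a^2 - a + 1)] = 2*(-7*a^3 + 33*a^2 - 12*a - 7)/(a^6 - 3*a^5 + 6*a^4 - 7*a^3 + 6*a^2 - 3*a + 1)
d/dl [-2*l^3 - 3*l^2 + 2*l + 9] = -6*l^2 - 6*l + 2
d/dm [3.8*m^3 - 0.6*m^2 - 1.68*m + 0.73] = 11.4*m^2 - 1.2*m - 1.68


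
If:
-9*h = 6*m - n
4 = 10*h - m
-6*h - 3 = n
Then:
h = 7/25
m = -6/5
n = -117/25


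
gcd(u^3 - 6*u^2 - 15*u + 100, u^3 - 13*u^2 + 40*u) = u - 5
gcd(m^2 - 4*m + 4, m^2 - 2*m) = m - 2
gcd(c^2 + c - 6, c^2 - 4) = c - 2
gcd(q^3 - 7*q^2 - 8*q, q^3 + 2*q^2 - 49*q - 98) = 1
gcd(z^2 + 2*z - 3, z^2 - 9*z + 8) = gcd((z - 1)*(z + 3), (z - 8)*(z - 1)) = z - 1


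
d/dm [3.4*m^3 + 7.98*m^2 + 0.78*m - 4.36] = 10.2*m^2 + 15.96*m + 0.78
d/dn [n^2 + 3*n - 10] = 2*n + 3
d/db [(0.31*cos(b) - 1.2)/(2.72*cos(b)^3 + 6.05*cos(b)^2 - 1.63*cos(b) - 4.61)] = (1.6864*cos(b)^3 - 7.9165*cos(b)^2 - 14.52*cos(b) + 3.3851)*sin(b)/(7.3984*cos(b)^6 + 32.912*cos(b)^5 + 27.7353*cos(b)^4 - 44.8014*cos(b)^3 - 53.1241*cos(b)^2 + 15.0286*cos(b) + 21.2521)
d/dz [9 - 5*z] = -5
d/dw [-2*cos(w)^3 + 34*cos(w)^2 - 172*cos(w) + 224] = 2*(3*cos(w)^2 - 34*cos(w) + 86)*sin(w)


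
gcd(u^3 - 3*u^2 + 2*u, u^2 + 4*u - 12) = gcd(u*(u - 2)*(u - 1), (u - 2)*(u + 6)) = u - 2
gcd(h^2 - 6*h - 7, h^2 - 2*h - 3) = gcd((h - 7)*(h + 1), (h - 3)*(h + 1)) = h + 1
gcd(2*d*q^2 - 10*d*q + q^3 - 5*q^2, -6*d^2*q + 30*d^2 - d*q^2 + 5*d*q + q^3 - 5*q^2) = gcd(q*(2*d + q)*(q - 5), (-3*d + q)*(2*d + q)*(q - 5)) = 2*d*q - 10*d + q^2 - 5*q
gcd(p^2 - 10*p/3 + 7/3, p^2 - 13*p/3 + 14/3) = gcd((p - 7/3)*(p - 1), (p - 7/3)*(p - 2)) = p - 7/3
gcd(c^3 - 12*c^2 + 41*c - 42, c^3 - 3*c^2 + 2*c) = c - 2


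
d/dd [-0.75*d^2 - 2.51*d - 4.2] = -1.5*d - 2.51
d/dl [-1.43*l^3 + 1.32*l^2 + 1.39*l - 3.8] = -4.29*l^2 + 2.64*l + 1.39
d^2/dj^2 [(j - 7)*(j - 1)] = 2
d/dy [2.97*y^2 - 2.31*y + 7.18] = 5.94*y - 2.31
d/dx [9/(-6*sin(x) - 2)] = 27*cos(x)/(2*(3*sin(x) + 1)^2)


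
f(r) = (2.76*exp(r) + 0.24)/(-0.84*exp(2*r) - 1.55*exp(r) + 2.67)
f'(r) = (2.76*exp(r) + 0.24)*(1.68*exp(2*r) + 1.55*exp(r))/(-0.84*exp(2*r) - 1.55*exp(r) + 2.67)^2 + 2.76*exp(r)/(-0.84*exp(2*r) - 1.55*exp(r) + 2.67)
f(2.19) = -0.32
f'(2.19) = 0.29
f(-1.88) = 0.27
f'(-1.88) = 0.21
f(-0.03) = 7.79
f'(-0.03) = 71.29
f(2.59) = -0.22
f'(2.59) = 0.20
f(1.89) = -0.42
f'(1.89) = 0.38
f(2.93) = -0.16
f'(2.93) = 0.15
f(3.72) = -0.08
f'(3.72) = 0.07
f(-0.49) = 1.37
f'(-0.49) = 2.75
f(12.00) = 0.00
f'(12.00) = 0.00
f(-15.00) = 0.09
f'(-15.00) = 0.00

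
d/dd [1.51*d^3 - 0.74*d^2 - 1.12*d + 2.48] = 4.53*d^2 - 1.48*d - 1.12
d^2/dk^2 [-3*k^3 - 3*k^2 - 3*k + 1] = -18*k - 6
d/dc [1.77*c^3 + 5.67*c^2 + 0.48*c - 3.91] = 5.31*c^2 + 11.34*c + 0.48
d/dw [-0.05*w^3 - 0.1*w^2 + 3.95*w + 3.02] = -0.15*w^2 - 0.2*w + 3.95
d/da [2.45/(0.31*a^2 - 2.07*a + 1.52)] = (5.0715 - 1.519*a)/(0.31*a^2 - 2.07*a + 1.52)^2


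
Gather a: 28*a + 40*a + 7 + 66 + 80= 68*a + 153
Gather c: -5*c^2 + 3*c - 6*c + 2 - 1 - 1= -5*c^2 - 3*c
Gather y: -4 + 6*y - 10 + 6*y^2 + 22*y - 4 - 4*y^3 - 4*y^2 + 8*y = -4*y^3 + 2*y^2 + 36*y - 18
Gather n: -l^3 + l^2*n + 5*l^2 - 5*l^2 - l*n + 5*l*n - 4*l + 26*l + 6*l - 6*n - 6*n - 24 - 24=-l^3 + 28*l + n*(l^2 + 4*l - 12) - 48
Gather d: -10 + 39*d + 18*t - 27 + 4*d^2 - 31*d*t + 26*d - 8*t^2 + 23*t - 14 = 4*d^2 + d*(65 - 31*t) - 8*t^2 + 41*t - 51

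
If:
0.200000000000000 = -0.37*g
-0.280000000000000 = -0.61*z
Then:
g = -0.54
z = 0.46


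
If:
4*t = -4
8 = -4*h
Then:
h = -2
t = -1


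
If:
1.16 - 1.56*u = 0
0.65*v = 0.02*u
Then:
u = 0.74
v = 0.02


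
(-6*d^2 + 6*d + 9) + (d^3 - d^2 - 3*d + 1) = d^3 - 7*d^2 + 3*d + 10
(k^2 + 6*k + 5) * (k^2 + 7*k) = k^4 + 13*k^3 + 47*k^2 + 35*k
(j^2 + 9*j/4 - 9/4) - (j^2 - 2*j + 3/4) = 17*j/4 - 3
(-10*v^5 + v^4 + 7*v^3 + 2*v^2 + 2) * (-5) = 50*v^5 - 5*v^4 - 35*v^3 - 10*v^2 - 10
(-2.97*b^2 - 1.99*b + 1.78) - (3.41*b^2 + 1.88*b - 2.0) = -6.38*b^2 - 3.87*b + 3.78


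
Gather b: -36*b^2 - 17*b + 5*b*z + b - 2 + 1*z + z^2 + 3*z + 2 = -36*b^2 + b*(5*z - 16) + z^2 + 4*z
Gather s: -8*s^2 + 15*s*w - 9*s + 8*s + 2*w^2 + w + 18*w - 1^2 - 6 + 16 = -8*s^2 + s*(15*w - 1) + 2*w^2 + 19*w + 9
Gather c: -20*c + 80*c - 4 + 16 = 60*c + 12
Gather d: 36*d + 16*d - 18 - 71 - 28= 52*d - 117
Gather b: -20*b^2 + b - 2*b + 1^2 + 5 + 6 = -20*b^2 - b + 12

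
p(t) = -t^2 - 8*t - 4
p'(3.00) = -14.00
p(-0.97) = 2.82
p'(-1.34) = -5.32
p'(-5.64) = 3.28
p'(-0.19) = -7.62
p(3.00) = -37.00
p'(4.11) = -16.22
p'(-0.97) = -6.06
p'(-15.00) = 22.00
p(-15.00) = -109.00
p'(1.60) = -11.20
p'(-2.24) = -3.52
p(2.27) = -27.31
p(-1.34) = 4.92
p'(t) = -2*t - 8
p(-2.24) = 8.90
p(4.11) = -53.77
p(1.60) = -19.36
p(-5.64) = 9.31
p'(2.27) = -12.54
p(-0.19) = -2.52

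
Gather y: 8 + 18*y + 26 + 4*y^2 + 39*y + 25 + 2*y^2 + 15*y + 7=6*y^2 + 72*y + 66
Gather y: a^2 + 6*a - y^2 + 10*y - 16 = a^2 + 6*a - y^2 + 10*y - 16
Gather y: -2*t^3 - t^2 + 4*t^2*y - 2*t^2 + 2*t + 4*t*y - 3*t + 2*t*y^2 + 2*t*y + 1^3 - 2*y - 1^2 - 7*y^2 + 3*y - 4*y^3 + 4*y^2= -2*t^3 - 3*t^2 - t - 4*y^3 + y^2*(2*t - 3) + y*(4*t^2 + 6*t + 1)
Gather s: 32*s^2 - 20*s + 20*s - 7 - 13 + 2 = 32*s^2 - 18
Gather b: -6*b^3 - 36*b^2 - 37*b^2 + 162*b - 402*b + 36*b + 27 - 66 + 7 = -6*b^3 - 73*b^2 - 204*b - 32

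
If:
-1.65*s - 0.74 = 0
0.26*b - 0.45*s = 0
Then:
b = -0.78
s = -0.45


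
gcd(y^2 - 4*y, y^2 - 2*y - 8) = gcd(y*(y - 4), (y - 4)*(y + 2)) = y - 4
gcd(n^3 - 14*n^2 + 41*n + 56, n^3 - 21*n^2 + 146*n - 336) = n^2 - 15*n + 56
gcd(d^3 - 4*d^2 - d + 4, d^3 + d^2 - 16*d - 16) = d^2 - 3*d - 4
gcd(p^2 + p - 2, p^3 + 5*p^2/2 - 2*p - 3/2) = p - 1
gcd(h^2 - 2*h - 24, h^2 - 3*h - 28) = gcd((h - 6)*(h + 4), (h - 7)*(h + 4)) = h + 4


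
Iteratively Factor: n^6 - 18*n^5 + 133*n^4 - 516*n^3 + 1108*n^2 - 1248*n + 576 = (n - 2)*(n^5 - 16*n^4 + 101*n^3 - 314*n^2 + 480*n - 288) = (n - 4)*(n - 2)*(n^4 - 12*n^3 + 53*n^2 - 102*n + 72) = (n - 4)^2*(n - 2)*(n^3 - 8*n^2 + 21*n - 18) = (n - 4)^2*(n - 2)^2*(n^2 - 6*n + 9) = (n - 4)^2*(n - 3)*(n - 2)^2*(n - 3)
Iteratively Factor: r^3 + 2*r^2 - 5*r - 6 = (r + 1)*(r^2 + r - 6) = (r + 1)*(r + 3)*(r - 2)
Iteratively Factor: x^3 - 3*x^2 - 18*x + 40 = (x - 5)*(x^2 + 2*x - 8) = (x - 5)*(x - 2)*(x + 4)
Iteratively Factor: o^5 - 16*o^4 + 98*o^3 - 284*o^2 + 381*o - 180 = (o - 1)*(o^4 - 15*o^3 + 83*o^2 - 201*o + 180) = (o - 3)*(o - 1)*(o^3 - 12*o^2 + 47*o - 60) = (o - 3)^2*(o - 1)*(o^2 - 9*o + 20) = (o - 5)*(o - 3)^2*(o - 1)*(o - 4)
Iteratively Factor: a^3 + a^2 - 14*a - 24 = (a + 3)*(a^2 - 2*a - 8) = (a + 2)*(a + 3)*(a - 4)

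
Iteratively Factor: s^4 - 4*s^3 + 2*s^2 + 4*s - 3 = (s + 1)*(s^3 - 5*s^2 + 7*s - 3) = (s - 1)*(s + 1)*(s^2 - 4*s + 3) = (s - 3)*(s - 1)*(s + 1)*(s - 1)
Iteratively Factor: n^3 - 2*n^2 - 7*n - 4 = (n - 4)*(n^2 + 2*n + 1) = (n - 4)*(n + 1)*(n + 1)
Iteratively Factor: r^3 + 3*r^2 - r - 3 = (r - 1)*(r^2 + 4*r + 3) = (r - 1)*(r + 3)*(r + 1)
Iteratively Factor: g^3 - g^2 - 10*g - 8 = (g + 1)*(g^2 - 2*g - 8) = (g - 4)*(g + 1)*(g + 2)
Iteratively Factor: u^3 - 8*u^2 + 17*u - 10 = (u - 1)*(u^2 - 7*u + 10) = (u - 5)*(u - 1)*(u - 2)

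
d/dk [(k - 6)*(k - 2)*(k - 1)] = 3*k^2 - 18*k + 20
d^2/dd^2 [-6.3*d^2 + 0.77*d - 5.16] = -12.6000000000000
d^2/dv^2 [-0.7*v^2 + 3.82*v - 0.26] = -1.40000000000000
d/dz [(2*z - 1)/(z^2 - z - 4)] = (-2*z^2 + 2*z - 9)/(z^4 - 2*z^3 - 7*z^2 + 8*z + 16)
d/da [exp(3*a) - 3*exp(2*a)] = 3*(exp(a) - 2)*exp(2*a)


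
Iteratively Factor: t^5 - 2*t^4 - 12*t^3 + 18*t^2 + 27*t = (t + 3)*(t^4 - 5*t^3 + 3*t^2 + 9*t) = t*(t + 3)*(t^3 - 5*t^2 + 3*t + 9) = t*(t + 1)*(t + 3)*(t^2 - 6*t + 9) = t*(t - 3)*(t + 1)*(t + 3)*(t - 3)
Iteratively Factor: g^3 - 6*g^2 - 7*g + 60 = (g - 5)*(g^2 - g - 12) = (g - 5)*(g - 4)*(g + 3)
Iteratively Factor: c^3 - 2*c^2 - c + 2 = (c - 1)*(c^2 - c - 2) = (c - 1)*(c + 1)*(c - 2)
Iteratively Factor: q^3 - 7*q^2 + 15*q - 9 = (q - 1)*(q^2 - 6*q + 9) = (q - 3)*(q - 1)*(q - 3)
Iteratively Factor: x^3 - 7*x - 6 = (x + 1)*(x^2 - x - 6) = (x - 3)*(x + 1)*(x + 2)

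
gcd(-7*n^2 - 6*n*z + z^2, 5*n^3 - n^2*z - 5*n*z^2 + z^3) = n + z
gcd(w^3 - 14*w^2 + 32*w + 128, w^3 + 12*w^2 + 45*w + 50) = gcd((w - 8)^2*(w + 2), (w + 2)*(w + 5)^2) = w + 2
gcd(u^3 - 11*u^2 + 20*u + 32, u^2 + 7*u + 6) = u + 1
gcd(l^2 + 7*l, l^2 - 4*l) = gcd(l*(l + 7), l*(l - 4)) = l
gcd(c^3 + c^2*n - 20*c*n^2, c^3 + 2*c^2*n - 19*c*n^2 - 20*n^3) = c^2 + c*n - 20*n^2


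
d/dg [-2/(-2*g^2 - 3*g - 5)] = 2*(-4*g - 3)/(2*g^2 + 3*g + 5)^2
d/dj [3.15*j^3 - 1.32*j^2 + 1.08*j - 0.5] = 9.45*j^2 - 2.64*j + 1.08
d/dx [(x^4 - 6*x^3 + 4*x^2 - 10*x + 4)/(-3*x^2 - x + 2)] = (-6*x^5 + 15*x^4 + 20*x^3 - 70*x^2 + 40*x - 16)/(9*x^4 + 6*x^3 - 11*x^2 - 4*x + 4)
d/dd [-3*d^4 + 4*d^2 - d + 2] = -12*d^3 + 8*d - 1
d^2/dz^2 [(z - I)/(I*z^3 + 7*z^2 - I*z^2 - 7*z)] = 2*(z*(I*z^2 + 7*z - I*z - 7)*(-3*I*z^2 - 14*z + 2*I*z - (z - I)*(3*I*z + 7 - I) + 7) + (z - I)*(3*I*z^2 + 14*z - 2*I*z - 7)^2)/(z^3*(I*z^2 + 7*z - I*z - 7)^3)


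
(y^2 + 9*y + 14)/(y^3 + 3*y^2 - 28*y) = (y + 2)/(y*(y - 4))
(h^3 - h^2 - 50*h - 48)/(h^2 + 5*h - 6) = (h^2 - 7*h - 8)/(h - 1)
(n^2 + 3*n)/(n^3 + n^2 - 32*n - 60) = n*(n + 3)/(n^3 + n^2 - 32*n - 60)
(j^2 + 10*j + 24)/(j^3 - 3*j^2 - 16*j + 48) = (j + 6)/(j^2 - 7*j + 12)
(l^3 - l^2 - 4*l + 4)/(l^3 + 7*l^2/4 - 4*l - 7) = 4*(l - 1)/(4*l + 7)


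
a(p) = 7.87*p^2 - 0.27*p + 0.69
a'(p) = 15.74*p - 0.27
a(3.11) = 75.97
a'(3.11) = 48.68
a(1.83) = 26.55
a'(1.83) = 28.53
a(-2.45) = 48.59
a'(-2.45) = -38.83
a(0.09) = 0.73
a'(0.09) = 1.15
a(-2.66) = 57.09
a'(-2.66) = -42.14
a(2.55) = 51.18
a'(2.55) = 39.87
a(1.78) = 25.14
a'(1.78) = 27.75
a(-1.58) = 20.76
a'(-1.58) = -25.14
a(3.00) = 70.71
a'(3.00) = 46.95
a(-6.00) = 285.63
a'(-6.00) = -94.71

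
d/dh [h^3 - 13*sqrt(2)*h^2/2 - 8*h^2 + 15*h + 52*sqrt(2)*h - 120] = 3*h^2 - 13*sqrt(2)*h - 16*h + 15 + 52*sqrt(2)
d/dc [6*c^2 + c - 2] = 12*c + 1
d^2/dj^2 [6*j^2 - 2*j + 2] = 12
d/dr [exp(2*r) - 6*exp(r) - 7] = 2*(exp(r) - 3)*exp(r)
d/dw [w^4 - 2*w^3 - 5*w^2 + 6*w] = 4*w^3 - 6*w^2 - 10*w + 6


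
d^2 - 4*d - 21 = (d - 7)*(d + 3)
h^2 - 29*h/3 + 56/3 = (h - 7)*(h - 8/3)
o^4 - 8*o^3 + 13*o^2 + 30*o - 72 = (o - 4)*(o - 3)^2*(o + 2)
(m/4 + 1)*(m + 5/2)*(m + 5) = m^3/4 + 23*m^2/8 + 85*m/8 + 25/2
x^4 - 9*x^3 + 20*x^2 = x^2*(x - 5)*(x - 4)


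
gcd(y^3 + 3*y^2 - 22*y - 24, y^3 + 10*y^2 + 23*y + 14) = y + 1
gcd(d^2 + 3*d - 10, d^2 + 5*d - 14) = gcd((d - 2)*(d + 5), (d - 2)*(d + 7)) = d - 2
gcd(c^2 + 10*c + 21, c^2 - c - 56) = c + 7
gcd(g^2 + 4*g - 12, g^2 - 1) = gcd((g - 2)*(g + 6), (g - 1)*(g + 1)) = 1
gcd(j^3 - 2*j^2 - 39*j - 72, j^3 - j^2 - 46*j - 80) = j - 8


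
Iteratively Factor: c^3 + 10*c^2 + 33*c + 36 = (c + 3)*(c^2 + 7*c + 12) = (c + 3)*(c + 4)*(c + 3)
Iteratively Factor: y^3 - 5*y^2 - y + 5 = (y + 1)*(y^2 - 6*y + 5) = (y - 1)*(y + 1)*(y - 5)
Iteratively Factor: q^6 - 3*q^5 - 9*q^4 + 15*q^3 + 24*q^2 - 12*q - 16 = (q + 2)*(q^5 - 5*q^4 + q^3 + 13*q^2 - 2*q - 8) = (q - 1)*(q + 2)*(q^4 - 4*q^3 - 3*q^2 + 10*q + 8) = (q - 1)*(q + 1)*(q + 2)*(q^3 - 5*q^2 + 2*q + 8) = (q - 4)*(q - 1)*(q + 1)*(q + 2)*(q^2 - q - 2) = (q - 4)*(q - 1)*(q + 1)^2*(q + 2)*(q - 2)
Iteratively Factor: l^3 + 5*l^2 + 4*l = (l + 1)*(l^2 + 4*l) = (l + 1)*(l + 4)*(l)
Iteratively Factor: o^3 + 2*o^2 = (o + 2)*(o^2) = o*(o + 2)*(o)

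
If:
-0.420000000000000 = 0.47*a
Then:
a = -0.89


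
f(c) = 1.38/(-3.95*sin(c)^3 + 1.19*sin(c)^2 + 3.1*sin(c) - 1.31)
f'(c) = 1.38*(11.85*sin(c)^2*cos(c) - 2.38*sin(c)*cos(c) - 3.1*cos(c))/(-3.95*sin(c)^3 + 1.19*sin(c)^2 + 3.1*sin(c) - 1.31)^2 = (16.353*sin(c)^2 - 3.2844*sin(c) - 4.278)*cos(c)/(3.95*sin(c)^3 - 1.19*sin(c)^2 - 3.1*sin(c) + 1.31)^2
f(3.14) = -1.06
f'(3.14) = 2.51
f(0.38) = -6.97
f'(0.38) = -76.90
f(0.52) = 34.88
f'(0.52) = -1038.25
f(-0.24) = -0.72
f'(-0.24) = -0.67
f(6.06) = -0.73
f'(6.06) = -0.75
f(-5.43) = 116.32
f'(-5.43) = 11815.70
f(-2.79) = -0.67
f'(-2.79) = 0.26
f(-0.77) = -0.89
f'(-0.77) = 1.75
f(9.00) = -12.92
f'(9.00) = 227.98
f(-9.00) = -0.65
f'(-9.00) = 0.03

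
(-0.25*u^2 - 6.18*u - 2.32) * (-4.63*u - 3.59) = 1.1575*u^3 + 29.5109*u^2 + 32.9278*u + 8.3288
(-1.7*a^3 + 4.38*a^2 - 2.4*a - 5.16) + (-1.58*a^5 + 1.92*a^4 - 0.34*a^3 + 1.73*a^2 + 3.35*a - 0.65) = -1.58*a^5 + 1.92*a^4 - 2.04*a^3 + 6.11*a^2 + 0.95*a - 5.81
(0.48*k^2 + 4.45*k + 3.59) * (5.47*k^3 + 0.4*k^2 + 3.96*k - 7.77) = 2.6256*k^5 + 24.5335*k^4 + 23.3181*k^3 + 15.3284*k^2 - 20.3601*k - 27.8943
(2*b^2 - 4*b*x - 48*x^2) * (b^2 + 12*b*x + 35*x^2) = 2*b^4 + 20*b^3*x - 26*b^2*x^2 - 716*b*x^3 - 1680*x^4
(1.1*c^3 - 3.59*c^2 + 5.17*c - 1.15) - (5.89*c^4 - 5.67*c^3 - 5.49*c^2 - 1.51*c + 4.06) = -5.89*c^4 + 6.77*c^3 + 1.9*c^2 + 6.68*c - 5.21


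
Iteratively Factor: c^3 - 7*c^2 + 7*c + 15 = (c - 5)*(c^2 - 2*c - 3) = (c - 5)*(c + 1)*(c - 3)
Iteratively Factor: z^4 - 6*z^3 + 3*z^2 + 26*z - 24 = (z - 1)*(z^3 - 5*z^2 - 2*z + 24) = (z - 4)*(z - 1)*(z^2 - z - 6) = (z - 4)*(z - 3)*(z - 1)*(z + 2)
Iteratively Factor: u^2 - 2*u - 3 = (u + 1)*(u - 3)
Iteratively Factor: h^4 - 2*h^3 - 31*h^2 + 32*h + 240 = (h + 3)*(h^3 - 5*h^2 - 16*h + 80) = (h - 4)*(h + 3)*(h^2 - h - 20) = (h - 4)*(h + 3)*(h + 4)*(h - 5)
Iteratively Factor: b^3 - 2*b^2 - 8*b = (b)*(b^2 - 2*b - 8) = b*(b - 4)*(b + 2)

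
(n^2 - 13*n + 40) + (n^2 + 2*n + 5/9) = 2*n^2 - 11*n + 365/9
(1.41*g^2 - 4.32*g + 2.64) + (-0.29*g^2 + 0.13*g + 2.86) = 1.12*g^2 - 4.19*g + 5.5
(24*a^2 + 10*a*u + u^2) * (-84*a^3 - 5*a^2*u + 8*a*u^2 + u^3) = -2016*a^5 - 960*a^4*u + 58*a^3*u^2 + 99*a^2*u^3 + 18*a*u^4 + u^5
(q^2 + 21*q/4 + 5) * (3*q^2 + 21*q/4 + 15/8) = 3*q^4 + 21*q^3 + 711*q^2/16 + 1155*q/32 + 75/8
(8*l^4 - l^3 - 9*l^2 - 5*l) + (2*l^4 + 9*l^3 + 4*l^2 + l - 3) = 10*l^4 + 8*l^3 - 5*l^2 - 4*l - 3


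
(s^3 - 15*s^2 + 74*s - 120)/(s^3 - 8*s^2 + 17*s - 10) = (s^2 - 10*s + 24)/(s^2 - 3*s + 2)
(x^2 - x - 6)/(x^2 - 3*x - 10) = (x - 3)/(x - 5)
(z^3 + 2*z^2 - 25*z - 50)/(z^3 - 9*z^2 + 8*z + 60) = (z + 5)/(z - 6)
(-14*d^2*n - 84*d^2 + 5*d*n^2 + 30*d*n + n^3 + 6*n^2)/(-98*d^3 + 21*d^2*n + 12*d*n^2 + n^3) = (n + 6)/(7*d + n)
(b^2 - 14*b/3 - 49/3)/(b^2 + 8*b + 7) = (3*b^2 - 14*b - 49)/(3*(b^2 + 8*b + 7))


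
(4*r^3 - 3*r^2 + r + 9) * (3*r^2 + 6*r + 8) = 12*r^5 + 15*r^4 + 17*r^3 + 9*r^2 + 62*r + 72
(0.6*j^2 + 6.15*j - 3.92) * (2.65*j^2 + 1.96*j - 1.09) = 1.59*j^4 + 17.4735*j^3 + 1.012*j^2 - 14.3867*j + 4.2728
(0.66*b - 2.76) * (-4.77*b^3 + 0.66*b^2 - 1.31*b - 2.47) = -3.1482*b^4 + 13.6008*b^3 - 2.6862*b^2 + 1.9854*b + 6.8172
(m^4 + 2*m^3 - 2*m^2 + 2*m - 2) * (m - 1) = m^5 + m^4 - 4*m^3 + 4*m^2 - 4*m + 2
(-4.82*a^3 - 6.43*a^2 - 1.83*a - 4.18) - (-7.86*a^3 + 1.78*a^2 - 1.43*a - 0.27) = 3.04*a^3 - 8.21*a^2 - 0.4*a - 3.91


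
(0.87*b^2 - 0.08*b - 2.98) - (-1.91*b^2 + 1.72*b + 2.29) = 2.78*b^2 - 1.8*b - 5.27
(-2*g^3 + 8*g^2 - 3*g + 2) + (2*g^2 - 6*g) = -2*g^3 + 10*g^2 - 9*g + 2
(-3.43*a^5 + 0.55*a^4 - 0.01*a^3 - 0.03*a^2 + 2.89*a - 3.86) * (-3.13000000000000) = 10.7359*a^5 - 1.7215*a^4 + 0.0313*a^3 + 0.0939*a^2 - 9.0457*a + 12.0818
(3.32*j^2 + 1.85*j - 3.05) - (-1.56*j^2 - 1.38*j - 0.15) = 4.88*j^2 + 3.23*j - 2.9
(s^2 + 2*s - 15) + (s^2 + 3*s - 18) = 2*s^2 + 5*s - 33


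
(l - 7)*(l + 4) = l^2 - 3*l - 28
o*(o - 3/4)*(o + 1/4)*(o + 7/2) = o^4 + 3*o^3 - 31*o^2/16 - 21*o/32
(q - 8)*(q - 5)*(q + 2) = q^3 - 11*q^2 + 14*q + 80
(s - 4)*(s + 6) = s^2 + 2*s - 24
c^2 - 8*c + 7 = (c - 7)*(c - 1)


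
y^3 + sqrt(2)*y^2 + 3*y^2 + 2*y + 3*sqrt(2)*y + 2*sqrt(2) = (y + 1)*(y + 2)*(y + sqrt(2))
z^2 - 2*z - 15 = (z - 5)*(z + 3)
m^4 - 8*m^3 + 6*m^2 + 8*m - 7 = (m - 7)*(m - 1)^2*(m + 1)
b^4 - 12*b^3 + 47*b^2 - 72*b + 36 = (b - 6)*(b - 3)*(b - 2)*(b - 1)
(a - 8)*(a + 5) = a^2 - 3*a - 40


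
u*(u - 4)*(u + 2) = u^3 - 2*u^2 - 8*u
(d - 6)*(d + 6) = d^2 - 36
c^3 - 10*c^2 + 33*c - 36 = (c - 4)*(c - 3)^2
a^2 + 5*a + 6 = (a + 2)*(a + 3)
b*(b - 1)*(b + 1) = b^3 - b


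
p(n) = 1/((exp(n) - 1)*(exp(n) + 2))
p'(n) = -exp(n)/((exp(n) - 1)*(exp(n) + 2)^2) - exp(n)/((exp(n) - 1)^2*(exp(n) + 2))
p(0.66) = 0.27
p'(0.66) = -0.70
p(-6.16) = -0.50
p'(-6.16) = -0.00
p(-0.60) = -0.87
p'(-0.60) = -0.87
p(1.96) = 0.02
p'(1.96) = -0.04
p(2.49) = 0.01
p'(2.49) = -0.01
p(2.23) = 0.01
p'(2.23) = -0.02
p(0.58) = 0.34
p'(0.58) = -0.92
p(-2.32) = -0.53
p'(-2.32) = -0.03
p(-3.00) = -0.51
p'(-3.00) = -0.01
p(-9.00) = -0.50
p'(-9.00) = 0.00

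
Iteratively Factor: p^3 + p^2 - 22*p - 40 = (p + 4)*(p^2 - 3*p - 10) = (p + 2)*(p + 4)*(p - 5)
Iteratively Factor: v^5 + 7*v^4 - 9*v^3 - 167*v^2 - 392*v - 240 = (v - 5)*(v^4 + 12*v^3 + 51*v^2 + 88*v + 48) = (v - 5)*(v + 1)*(v^3 + 11*v^2 + 40*v + 48) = (v - 5)*(v + 1)*(v + 4)*(v^2 + 7*v + 12) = (v - 5)*(v + 1)*(v + 4)^2*(v + 3)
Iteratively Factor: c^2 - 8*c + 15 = (c - 5)*(c - 3)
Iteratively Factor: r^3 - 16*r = (r + 4)*(r^2 - 4*r) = r*(r + 4)*(r - 4)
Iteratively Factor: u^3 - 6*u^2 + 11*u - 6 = (u - 3)*(u^2 - 3*u + 2) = (u - 3)*(u - 2)*(u - 1)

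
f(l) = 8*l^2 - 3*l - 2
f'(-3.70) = -62.20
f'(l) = 16*l - 3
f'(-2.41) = -41.56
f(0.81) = 0.82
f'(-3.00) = -51.00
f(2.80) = 52.32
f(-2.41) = 51.69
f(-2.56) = 58.11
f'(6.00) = 93.00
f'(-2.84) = -48.44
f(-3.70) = 118.62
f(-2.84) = 71.04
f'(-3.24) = -54.84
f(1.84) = 19.56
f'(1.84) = 26.44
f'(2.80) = 41.80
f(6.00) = 268.00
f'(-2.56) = -43.96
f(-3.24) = 91.70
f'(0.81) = 9.96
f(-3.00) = 79.00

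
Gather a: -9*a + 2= 2 - 9*a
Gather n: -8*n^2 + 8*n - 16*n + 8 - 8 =-8*n^2 - 8*n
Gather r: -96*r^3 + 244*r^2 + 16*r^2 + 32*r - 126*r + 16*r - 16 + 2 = -96*r^3 + 260*r^2 - 78*r - 14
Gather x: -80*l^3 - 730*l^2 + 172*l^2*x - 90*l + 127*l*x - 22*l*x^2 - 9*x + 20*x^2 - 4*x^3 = -80*l^3 - 730*l^2 - 90*l - 4*x^3 + x^2*(20 - 22*l) + x*(172*l^2 + 127*l - 9)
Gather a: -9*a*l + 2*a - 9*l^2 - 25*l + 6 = a*(2 - 9*l) - 9*l^2 - 25*l + 6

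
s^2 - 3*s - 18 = (s - 6)*(s + 3)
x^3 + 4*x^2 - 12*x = x*(x - 2)*(x + 6)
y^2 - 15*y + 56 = (y - 8)*(y - 7)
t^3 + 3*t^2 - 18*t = t*(t - 3)*(t + 6)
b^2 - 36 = (b - 6)*(b + 6)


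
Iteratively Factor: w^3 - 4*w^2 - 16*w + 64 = (w + 4)*(w^2 - 8*w + 16) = (w - 4)*(w + 4)*(w - 4)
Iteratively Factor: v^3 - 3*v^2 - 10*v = (v + 2)*(v^2 - 5*v) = v*(v + 2)*(v - 5)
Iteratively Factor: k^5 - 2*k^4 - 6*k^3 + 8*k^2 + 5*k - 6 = (k - 3)*(k^4 + k^3 - 3*k^2 - k + 2) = (k - 3)*(k - 1)*(k^3 + 2*k^2 - k - 2) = (k - 3)*(k - 1)*(k + 2)*(k^2 - 1) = (k - 3)*(k - 1)^2*(k + 2)*(k + 1)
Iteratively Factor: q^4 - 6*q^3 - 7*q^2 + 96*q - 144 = (q - 3)*(q^3 - 3*q^2 - 16*q + 48) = (q - 4)*(q - 3)*(q^2 + q - 12) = (q - 4)*(q - 3)^2*(q + 4)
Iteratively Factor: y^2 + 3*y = (y + 3)*(y)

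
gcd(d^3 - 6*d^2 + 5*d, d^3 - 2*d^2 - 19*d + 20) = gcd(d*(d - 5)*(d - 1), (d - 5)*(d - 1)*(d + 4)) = d^2 - 6*d + 5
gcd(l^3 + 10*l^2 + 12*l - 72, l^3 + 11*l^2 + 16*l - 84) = l^2 + 4*l - 12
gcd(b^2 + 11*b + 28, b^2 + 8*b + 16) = b + 4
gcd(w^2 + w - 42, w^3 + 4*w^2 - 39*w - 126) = w^2 + w - 42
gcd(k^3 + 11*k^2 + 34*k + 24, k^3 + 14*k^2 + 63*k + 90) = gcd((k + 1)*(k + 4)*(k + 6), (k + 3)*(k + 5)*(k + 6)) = k + 6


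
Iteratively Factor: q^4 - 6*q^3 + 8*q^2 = (q - 4)*(q^3 - 2*q^2) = q*(q - 4)*(q^2 - 2*q) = q^2*(q - 4)*(q - 2)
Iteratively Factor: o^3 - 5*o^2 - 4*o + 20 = (o + 2)*(o^2 - 7*o + 10) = (o - 5)*(o + 2)*(o - 2)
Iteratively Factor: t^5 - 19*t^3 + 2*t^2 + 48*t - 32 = (t - 1)*(t^4 + t^3 - 18*t^2 - 16*t + 32) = (t - 1)*(t + 2)*(t^3 - t^2 - 16*t + 16) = (t - 4)*(t - 1)*(t + 2)*(t^2 + 3*t - 4) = (t - 4)*(t - 1)^2*(t + 2)*(t + 4)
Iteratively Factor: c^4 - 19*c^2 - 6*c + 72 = (c - 2)*(c^3 + 2*c^2 - 15*c - 36) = (c - 2)*(c + 3)*(c^2 - c - 12) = (c - 4)*(c - 2)*(c + 3)*(c + 3)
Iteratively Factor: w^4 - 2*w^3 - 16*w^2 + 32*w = (w - 4)*(w^3 + 2*w^2 - 8*w) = (w - 4)*(w - 2)*(w^2 + 4*w) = w*(w - 4)*(w - 2)*(w + 4)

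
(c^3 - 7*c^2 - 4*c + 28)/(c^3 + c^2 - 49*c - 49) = (c^2 - 4)/(c^2 + 8*c + 7)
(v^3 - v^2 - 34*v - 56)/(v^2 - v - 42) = (v^2 + 6*v + 8)/(v + 6)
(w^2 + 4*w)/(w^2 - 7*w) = (w + 4)/(w - 7)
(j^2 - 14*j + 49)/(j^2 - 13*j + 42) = (j - 7)/(j - 6)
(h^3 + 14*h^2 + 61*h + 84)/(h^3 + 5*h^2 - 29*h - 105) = (h + 4)/(h - 5)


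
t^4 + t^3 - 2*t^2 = t^2*(t - 1)*(t + 2)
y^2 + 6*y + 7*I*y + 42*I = (y + 6)*(y + 7*I)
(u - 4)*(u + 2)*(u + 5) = u^3 + 3*u^2 - 18*u - 40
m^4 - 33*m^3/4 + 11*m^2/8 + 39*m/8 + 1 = (m - 8)*(m - 1)*(m + 1/4)*(m + 1/2)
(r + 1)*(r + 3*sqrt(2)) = r^2 + r + 3*sqrt(2)*r + 3*sqrt(2)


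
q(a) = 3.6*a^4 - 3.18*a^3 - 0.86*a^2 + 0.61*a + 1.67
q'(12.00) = 23489.41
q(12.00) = 69039.71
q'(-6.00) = -3442.91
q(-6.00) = 5319.53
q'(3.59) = 537.75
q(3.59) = 443.61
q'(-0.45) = -1.86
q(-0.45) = 1.66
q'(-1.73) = -99.53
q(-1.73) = 46.75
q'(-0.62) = -5.42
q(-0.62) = 2.25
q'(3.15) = 350.62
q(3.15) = 250.11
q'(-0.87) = -14.60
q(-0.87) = 4.64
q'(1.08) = 5.76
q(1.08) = 2.22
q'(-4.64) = -1635.32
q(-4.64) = 1966.68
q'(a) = 14.4*a^3 - 9.54*a^2 - 1.72*a + 0.61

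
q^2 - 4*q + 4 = (q - 2)^2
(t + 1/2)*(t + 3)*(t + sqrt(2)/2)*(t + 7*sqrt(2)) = t^4 + 7*t^3/2 + 15*sqrt(2)*t^3/2 + 17*t^2/2 + 105*sqrt(2)*t^2/4 + 45*sqrt(2)*t/4 + 49*t/2 + 21/2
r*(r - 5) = r^2 - 5*r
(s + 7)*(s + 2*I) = s^2 + 7*s + 2*I*s + 14*I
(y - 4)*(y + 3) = y^2 - y - 12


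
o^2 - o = o*(o - 1)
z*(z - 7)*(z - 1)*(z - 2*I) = z^4 - 8*z^3 - 2*I*z^3 + 7*z^2 + 16*I*z^2 - 14*I*z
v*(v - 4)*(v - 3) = v^3 - 7*v^2 + 12*v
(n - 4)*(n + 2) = n^2 - 2*n - 8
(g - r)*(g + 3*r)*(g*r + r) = g^3*r + 2*g^2*r^2 + g^2*r - 3*g*r^3 + 2*g*r^2 - 3*r^3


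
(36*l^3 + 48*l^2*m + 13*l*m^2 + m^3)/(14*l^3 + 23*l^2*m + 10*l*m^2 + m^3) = (36*l^2 + 12*l*m + m^2)/(14*l^2 + 9*l*m + m^2)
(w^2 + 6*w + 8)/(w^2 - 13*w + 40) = (w^2 + 6*w + 8)/(w^2 - 13*w + 40)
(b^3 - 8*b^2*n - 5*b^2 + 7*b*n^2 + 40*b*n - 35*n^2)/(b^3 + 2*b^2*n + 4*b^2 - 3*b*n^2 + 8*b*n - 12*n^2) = (b^2 - 7*b*n - 5*b + 35*n)/(b^2 + 3*b*n + 4*b + 12*n)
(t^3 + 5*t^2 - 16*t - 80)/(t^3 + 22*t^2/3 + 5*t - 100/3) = 3*(t - 4)/(3*t - 5)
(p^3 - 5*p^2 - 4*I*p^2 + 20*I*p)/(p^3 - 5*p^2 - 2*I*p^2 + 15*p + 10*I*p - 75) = p*(p - 4*I)/(p^2 - 2*I*p + 15)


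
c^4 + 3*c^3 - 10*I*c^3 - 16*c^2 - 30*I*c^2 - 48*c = c*(c + 3)*(c - 8*I)*(c - 2*I)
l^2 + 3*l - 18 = (l - 3)*(l + 6)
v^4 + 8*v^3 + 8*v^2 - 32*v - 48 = (v - 2)*(v + 2)^2*(v + 6)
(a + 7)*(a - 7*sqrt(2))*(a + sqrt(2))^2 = a^4 - 5*sqrt(2)*a^3 + 7*a^3 - 35*sqrt(2)*a^2 - 26*a^2 - 182*a - 14*sqrt(2)*a - 98*sqrt(2)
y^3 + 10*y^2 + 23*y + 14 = (y + 1)*(y + 2)*(y + 7)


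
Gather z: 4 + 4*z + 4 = 4*z + 8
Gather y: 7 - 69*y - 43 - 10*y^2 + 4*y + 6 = -10*y^2 - 65*y - 30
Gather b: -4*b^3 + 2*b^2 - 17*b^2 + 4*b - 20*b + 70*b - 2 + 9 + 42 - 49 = -4*b^3 - 15*b^2 + 54*b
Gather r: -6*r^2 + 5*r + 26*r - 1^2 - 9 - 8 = -6*r^2 + 31*r - 18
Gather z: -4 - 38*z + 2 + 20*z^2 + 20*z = 20*z^2 - 18*z - 2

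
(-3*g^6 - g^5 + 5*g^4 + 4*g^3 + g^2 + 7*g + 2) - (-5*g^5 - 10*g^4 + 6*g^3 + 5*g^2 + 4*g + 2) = -3*g^6 + 4*g^5 + 15*g^4 - 2*g^3 - 4*g^2 + 3*g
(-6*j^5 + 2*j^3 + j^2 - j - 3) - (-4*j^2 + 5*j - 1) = -6*j^5 + 2*j^3 + 5*j^2 - 6*j - 2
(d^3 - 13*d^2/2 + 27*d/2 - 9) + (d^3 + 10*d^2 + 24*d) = 2*d^3 + 7*d^2/2 + 75*d/2 - 9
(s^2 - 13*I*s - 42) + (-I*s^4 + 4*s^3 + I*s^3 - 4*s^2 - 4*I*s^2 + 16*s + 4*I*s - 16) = -I*s^4 + 4*s^3 + I*s^3 - 3*s^2 - 4*I*s^2 + 16*s - 9*I*s - 58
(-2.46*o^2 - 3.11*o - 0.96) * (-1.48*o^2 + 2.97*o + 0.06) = 3.6408*o^4 - 2.7034*o^3 - 7.9635*o^2 - 3.0378*o - 0.0576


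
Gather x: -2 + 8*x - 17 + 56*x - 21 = 64*x - 40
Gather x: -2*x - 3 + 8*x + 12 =6*x + 9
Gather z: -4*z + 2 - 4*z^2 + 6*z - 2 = -4*z^2 + 2*z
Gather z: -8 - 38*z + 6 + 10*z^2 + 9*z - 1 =10*z^2 - 29*z - 3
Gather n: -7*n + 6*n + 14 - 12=2 - n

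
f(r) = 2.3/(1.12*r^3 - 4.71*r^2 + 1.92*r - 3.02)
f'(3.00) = -0.10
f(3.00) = -0.24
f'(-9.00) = -0.00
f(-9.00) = -0.00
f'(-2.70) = -0.03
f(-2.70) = -0.04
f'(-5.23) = -0.00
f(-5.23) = -0.01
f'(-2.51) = -0.04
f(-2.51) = -0.04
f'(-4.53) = -0.01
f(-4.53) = -0.01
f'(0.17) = -0.12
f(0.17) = -0.81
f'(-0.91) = -0.34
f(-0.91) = -0.24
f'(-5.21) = -0.00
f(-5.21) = -0.01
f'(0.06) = -0.37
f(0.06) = -0.79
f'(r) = 2.3*(-3.36*r^2 + 9.42*r - 1.92)/(1.12*r^3 - 4.71*r^2 + 1.92*r - 3.02)^2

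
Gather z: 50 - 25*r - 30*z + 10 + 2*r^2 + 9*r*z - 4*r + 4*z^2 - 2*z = 2*r^2 - 29*r + 4*z^2 + z*(9*r - 32) + 60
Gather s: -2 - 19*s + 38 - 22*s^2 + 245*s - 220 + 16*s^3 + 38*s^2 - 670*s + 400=16*s^3 + 16*s^2 - 444*s + 216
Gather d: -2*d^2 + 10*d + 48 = -2*d^2 + 10*d + 48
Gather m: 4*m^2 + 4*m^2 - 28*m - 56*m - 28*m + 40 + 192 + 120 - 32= 8*m^2 - 112*m + 320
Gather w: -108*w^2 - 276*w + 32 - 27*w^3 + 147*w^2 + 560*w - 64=-27*w^3 + 39*w^2 + 284*w - 32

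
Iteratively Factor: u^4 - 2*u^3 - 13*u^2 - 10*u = (u + 1)*(u^3 - 3*u^2 - 10*u) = (u + 1)*(u + 2)*(u^2 - 5*u) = (u - 5)*(u + 1)*(u + 2)*(u)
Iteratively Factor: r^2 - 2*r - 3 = (r + 1)*(r - 3)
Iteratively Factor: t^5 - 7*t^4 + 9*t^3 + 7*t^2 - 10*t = (t + 1)*(t^4 - 8*t^3 + 17*t^2 - 10*t) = t*(t + 1)*(t^3 - 8*t^2 + 17*t - 10) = t*(t - 1)*(t + 1)*(t^2 - 7*t + 10) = t*(t - 2)*(t - 1)*(t + 1)*(t - 5)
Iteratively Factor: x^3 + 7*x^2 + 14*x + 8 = (x + 2)*(x^2 + 5*x + 4) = (x + 1)*(x + 2)*(x + 4)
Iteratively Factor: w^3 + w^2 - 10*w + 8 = (w - 2)*(w^2 + 3*w - 4) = (w - 2)*(w - 1)*(w + 4)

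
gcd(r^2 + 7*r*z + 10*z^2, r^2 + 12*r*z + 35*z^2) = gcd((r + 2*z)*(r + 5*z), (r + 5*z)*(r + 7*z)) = r + 5*z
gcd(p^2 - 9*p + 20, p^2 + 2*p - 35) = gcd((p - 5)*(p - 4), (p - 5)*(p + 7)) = p - 5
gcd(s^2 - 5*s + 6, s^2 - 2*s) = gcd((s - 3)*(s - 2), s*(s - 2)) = s - 2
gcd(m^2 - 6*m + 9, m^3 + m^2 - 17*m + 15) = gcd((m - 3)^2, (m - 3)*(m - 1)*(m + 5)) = m - 3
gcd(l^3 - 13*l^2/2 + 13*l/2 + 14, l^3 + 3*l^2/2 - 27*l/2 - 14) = l^2 - 5*l/2 - 7/2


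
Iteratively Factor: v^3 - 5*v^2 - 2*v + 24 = (v - 4)*(v^2 - v - 6) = (v - 4)*(v - 3)*(v + 2)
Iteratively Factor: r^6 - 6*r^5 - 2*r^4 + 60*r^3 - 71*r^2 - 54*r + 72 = (r - 2)*(r^5 - 4*r^4 - 10*r^3 + 40*r^2 + 9*r - 36) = (r - 2)*(r + 1)*(r^4 - 5*r^3 - 5*r^2 + 45*r - 36) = (r - 3)*(r - 2)*(r + 1)*(r^3 - 2*r^2 - 11*r + 12) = (r - 4)*(r - 3)*(r - 2)*(r + 1)*(r^2 + 2*r - 3) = (r - 4)*(r - 3)*(r - 2)*(r + 1)*(r + 3)*(r - 1)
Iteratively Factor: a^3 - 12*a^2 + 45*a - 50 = (a - 2)*(a^2 - 10*a + 25) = (a - 5)*(a - 2)*(a - 5)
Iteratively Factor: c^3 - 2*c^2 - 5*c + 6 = (c - 1)*(c^2 - c - 6) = (c - 3)*(c - 1)*(c + 2)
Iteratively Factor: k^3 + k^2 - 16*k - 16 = (k - 4)*(k^2 + 5*k + 4) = (k - 4)*(k + 4)*(k + 1)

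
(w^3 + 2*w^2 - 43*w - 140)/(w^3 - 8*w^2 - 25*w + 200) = (w^2 - 3*w - 28)/(w^2 - 13*w + 40)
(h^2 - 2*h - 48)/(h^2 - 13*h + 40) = (h + 6)/(h - 5)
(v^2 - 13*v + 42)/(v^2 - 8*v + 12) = (v - 7)/(v - 2)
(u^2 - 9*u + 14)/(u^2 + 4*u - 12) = (u - 7)/(u + 6)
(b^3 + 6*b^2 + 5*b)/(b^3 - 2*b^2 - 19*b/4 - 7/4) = 4*b*(b + 5)/(4*b^2 - 12*b - 7)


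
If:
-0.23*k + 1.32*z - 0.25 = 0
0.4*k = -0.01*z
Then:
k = -0.00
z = 0.19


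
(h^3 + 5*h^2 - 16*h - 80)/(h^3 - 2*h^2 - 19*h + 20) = (h^2 + h - 20)/(h^2 - 6*h + 5)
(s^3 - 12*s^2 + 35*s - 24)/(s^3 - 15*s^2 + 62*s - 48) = (s - 3)/(s - 6)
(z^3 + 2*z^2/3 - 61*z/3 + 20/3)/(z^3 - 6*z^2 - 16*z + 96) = (3*z^2 + 14*z - 5)/(3*(z^2 - 2*z - 24))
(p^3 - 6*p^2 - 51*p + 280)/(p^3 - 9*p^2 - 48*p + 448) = (p - 5)/(p - 8)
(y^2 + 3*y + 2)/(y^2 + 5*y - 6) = (y^2 + 3*y + 2)/(y^2 + 5*y - 6)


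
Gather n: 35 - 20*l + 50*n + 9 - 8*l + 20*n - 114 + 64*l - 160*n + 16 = 36*l - 90*n - 54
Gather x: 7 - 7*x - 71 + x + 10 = -6*x - 54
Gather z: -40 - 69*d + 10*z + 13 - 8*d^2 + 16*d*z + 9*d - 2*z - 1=-8*d^2 - 60*d + z*(16*d + 8) - 28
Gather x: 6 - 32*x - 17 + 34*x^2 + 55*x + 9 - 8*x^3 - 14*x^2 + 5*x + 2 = -8*x^3 + 20*x^2 + 28*x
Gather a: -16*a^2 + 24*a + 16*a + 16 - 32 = -16*a^2 + 40*a - 16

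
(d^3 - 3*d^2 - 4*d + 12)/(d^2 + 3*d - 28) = (d^3 - 3*d^2 - 4*d + 12)/(d^2 + 3*d - 28)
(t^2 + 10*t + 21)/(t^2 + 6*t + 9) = (t + 7)/(t + 3)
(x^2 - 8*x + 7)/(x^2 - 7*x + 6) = (x - 7)/(x - 6)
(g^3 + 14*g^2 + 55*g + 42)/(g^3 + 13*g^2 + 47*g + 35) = (g + 6)/(g + 5)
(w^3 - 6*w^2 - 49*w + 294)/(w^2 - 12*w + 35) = (w^2 + w - 42)/(w - 5)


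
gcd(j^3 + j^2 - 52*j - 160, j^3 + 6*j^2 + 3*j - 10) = j + 5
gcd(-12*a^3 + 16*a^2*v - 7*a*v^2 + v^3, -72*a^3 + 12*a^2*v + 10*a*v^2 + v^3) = -2*a + v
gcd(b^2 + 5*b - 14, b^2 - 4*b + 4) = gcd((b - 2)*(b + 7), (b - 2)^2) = b - 2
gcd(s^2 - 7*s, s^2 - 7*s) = s^2 - 7*s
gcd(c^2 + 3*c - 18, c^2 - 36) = c + 6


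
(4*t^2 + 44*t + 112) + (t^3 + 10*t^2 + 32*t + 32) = t^3 + 14*t^2 + 76*t + 144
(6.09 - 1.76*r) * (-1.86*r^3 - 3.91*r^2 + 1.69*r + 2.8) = 3.2736*r^4 - 4.4458*r^3 - 26.7863*r^2 + 5.3641*r + 17.052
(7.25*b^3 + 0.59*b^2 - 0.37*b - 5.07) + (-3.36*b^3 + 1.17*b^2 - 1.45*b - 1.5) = 3.89*b^3 + 1.76*b^2 - 1.82*b - 6.57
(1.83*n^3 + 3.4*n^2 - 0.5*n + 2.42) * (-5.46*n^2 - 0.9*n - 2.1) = -9.9918*n^5 - 20.211*n^4 - 4.173*n^3 - 19.9032*n^2 - 1.128*n - 5.082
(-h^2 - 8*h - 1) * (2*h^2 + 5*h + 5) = -2*h^4 - 21*h^3 - 47*h^2 - 45*h - 5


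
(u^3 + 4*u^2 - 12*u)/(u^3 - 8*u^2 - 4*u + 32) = u*(u + 6)/(u^2 - 6*u - 16)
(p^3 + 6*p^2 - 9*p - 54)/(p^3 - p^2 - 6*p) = (p^2 + 9*p + 18)/(p*(p + 2))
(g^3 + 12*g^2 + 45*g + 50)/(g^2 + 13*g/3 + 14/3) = 3*(g^2 + 10*g + 25)/(3*g + 7)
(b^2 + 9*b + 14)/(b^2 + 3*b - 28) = (b + 2)/(b - 4)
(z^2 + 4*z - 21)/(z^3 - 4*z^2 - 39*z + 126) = (z + 7)/(z^2 - z - 42)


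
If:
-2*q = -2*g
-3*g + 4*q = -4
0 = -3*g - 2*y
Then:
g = -4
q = -4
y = 6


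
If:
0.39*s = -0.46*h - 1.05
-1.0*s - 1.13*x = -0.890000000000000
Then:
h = 0.95804347826087*x - 3.03717391304348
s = 0.89 - 1.13*x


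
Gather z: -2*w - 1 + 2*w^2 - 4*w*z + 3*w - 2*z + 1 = 2*w^2 + w + z*(-4*w - 2)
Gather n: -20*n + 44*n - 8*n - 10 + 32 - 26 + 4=16*n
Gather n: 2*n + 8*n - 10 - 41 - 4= 10*n - 55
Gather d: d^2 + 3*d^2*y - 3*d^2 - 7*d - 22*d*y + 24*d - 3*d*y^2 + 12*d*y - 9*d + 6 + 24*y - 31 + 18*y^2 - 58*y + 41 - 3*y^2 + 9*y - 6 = d^2*(3*y - 2) + d*(-3*y^2 - 10*y + 8) + 15*y^2 - 25*y + 10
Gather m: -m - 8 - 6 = -m - 14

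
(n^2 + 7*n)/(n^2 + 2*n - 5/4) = 4*n*(n + 7)/(4*n^2 + 8*n - 5)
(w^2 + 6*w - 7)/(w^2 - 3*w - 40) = (-w^2 - 6*w + 7)/(-w^2 + 3*w + 40)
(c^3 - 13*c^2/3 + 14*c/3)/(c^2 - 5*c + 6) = c*(3*c - 7)/(3*(c - 3))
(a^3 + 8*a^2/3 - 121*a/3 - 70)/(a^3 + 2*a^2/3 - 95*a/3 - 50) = (a + 7)/(a + 5)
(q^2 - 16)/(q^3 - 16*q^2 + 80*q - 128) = (q + 4)/(q^2 - 12*q + 32)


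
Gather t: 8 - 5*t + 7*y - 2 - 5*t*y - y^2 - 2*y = t*(-5*y - 5) - y^2 + 5*y + 6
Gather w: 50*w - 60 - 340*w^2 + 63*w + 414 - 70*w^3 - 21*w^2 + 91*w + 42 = -70*w^3 - 361*w^2 + 204*w + 396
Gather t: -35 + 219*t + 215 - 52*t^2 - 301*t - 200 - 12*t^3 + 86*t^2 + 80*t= -12*t^3 + 34*t^2 - 2*t - 20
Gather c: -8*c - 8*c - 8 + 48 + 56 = 96 - 16*c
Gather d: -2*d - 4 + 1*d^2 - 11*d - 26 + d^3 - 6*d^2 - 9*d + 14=d^3 - 5*d^2 - 22*d - 16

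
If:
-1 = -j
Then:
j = 1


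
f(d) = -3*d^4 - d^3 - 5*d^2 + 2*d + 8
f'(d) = -12*d^3 - 3*d^2 - 10*d + 2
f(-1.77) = -35.10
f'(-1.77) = 76.84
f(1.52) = -20.04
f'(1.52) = -62.27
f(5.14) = -2343.60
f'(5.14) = -1758.22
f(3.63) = -619.35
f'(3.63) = -647.82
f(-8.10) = -12718.83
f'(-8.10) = 6263.46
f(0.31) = 8.08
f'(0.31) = -1.75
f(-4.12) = -879.57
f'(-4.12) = 831.49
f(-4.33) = -1067.79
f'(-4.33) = 963.25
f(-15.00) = -149647.00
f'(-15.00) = 39977.00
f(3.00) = -301.00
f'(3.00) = -379.00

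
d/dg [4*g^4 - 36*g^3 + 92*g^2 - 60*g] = 16*g^3 - 108*g^2 + 184*g - 60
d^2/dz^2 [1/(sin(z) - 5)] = (-5*sin(z) + cos(z)^2 + 1)/(sin(z) - 5)^3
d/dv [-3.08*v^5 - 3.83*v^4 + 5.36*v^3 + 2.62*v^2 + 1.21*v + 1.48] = -15.4*v^4 - 15.32*v^3 + 16.08*v^2 + 5.24*v + 1.21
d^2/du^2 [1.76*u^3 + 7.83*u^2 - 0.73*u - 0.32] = 10.56*u + 15.66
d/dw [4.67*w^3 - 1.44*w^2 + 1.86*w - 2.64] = 14.01*w^2 - 2.88*w + 1.86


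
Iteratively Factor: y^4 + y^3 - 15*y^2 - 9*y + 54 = (y - 3)*(y^3 + 4*y^2 - 3*y - 18) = (y - 3)*(y + 3)*(y^2 + y - 6) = (y - 3)*(y - 2)*(y + 3)*(y + 3)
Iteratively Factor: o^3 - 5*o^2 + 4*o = (o)*(o^2 - 5*o + 4) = o*(o - 4)*(o - 1)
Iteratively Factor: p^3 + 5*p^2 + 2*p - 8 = (p + 4)*(p^2 + p - 2) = (p + 2)*(p + 4)*(p - 1)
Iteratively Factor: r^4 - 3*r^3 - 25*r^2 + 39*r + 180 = (r + 3)*(r^3 - 6*r^2 - 7*r + 60) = (r - 4)*(r + 3)*(r^2 - 2*r - 15) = (r - 5)*(r - 4)*(r + 3)*(r + 3)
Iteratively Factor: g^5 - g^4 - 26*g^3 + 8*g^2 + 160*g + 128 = (g - 4)*(g^4 + 3*g^3 - 14*g^2 - 48*g - 32) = (g - 4)*(g + 2)*(g^3 + g^2 - 16*g - 16) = (g - 4)^2*(g + 2)*(g^2 + 5*g + 4) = (g - 4)^2*(g + 1)*(g + 2)*(g + 4)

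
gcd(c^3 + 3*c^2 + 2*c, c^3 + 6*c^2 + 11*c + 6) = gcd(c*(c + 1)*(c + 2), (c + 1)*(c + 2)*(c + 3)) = c^2 + 3*c + 2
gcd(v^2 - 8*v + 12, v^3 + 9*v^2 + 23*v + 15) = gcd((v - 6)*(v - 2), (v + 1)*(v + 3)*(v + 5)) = 1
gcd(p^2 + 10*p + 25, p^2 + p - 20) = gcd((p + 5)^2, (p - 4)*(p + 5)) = p + 5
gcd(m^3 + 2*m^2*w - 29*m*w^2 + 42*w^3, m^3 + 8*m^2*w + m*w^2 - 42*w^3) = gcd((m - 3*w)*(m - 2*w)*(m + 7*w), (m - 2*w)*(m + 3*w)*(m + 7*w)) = -m^2 - 5*m*w + 14*w^2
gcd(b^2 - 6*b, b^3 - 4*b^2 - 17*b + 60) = 1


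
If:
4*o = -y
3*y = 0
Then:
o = 0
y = 0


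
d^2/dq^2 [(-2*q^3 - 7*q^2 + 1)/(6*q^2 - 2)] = 2*(-3*q^3 - 18*q^2 - 3*q - 2)/(27*q^6 - 27*q^4 + 9*q^2 - 1)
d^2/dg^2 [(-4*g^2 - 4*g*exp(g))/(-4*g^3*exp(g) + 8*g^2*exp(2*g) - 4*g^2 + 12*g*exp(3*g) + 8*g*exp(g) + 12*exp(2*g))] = (g^5*exp(g) - 9*g^4*exp(2*g) + 2*g^4*exp(g) - g^4 + 36*g^3*exp(3*g) - 18*g^3*exp(2*g) + 8*g^3*exp(g) - 2*g^3 + 27*g^2*exp(2*g) + 3*g^2 - 54*g*exp(2*g) + 27*g*exp(g) - 6*g - 18*exp(2*g) - 18*exp(g) + 6)*exp(g)/(g^6*exp(3*g) - 9*g^5*exp(4*g) + 3*g^5*exp(2*g) + 27*g^4*exp(5*g) - 27*g^4*exp(3*g) + 3*g^4*exp(g) - 27*g^3*exp(6*g) + 81*g^3*exp(4*g) - 27*g^3*exp(2*g) + g^3 - 81*g^2*exp(5*g) + 81*g^2*exp(3*g) - 9*g^2*exp(g) - 81*g*exp(4*g) + 27*g*exp(2*g) - 27*exp(3*g))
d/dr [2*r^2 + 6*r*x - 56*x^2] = 4*r + 6*x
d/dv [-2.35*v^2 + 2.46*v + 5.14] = 2.46 - 4.7*v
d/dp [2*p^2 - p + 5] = 4*p - 1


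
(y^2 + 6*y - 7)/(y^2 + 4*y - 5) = (y + 7)/(y + 5)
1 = 1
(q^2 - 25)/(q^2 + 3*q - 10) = (q - 5)/(q - 2)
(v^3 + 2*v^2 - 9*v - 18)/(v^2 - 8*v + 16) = (v^3 + 2*v^2 - 9*v - 18)/(v^2 - 8*v + 16)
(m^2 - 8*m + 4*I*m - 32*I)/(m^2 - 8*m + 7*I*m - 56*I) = (m + 4*I)/(m + 7*I)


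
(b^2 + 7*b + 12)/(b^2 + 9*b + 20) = (b + 3)/(b + 5)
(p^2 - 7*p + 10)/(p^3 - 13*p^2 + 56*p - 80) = (p - 2)/(p^2 - 8*p + 16)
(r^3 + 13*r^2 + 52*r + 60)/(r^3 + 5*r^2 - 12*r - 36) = (r + 5)/(r - 3)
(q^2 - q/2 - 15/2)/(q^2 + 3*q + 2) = (2*q^2 - q - 15)/(2*(q^2 + 3*q + 2))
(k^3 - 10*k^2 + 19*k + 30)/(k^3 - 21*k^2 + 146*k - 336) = (k^2 - 4*k - 5)/(k^2 - 15*k + 56)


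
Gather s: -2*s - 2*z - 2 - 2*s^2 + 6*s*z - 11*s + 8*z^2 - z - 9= -2*s^2 + s*(6*z - 13) + 8*z^2 - 3*z - 11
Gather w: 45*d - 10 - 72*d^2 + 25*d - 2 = -72*d^2 + 70*d - 12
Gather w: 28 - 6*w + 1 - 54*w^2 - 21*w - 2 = -54*w^2 - 27*w + 27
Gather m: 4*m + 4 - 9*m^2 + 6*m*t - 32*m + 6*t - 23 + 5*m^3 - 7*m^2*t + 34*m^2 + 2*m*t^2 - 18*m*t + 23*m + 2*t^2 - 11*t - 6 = 5*m^3 + m^2*(25 - 7*t) + m*(2*t^2 - 12*t - 5) + 2*t^2 - 5*t - 25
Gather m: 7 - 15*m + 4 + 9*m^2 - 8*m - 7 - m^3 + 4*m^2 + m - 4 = -m^3 + 13*m^2 - 22*m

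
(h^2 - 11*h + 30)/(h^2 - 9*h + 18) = (h - 5)/(h - 3)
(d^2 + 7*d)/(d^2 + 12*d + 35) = d/(d + 5)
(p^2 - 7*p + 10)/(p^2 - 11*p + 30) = (p - 2)/(p - 6)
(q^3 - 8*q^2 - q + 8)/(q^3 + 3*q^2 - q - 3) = (q - 8)/(q + 3)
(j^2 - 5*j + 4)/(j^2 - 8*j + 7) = (j - 4)/(j - 7)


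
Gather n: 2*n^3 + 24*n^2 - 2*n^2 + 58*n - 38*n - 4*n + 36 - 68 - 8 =2*n^3 + 22*n^2 + 16*n - 40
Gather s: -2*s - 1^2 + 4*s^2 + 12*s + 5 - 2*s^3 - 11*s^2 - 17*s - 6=-2*s^3 - 7*s^2 - 7*s - 2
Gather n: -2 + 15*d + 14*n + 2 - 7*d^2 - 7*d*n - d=-7*d^2 + 14*d + n*(14 - 7*d)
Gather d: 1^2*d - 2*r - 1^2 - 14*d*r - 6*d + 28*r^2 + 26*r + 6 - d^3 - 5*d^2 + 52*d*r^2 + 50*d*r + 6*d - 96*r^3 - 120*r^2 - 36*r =-d^3 - 5*d^2 + d*(52*r^2 + 36*r + 1) - 96*r^3 - 92*r^2 - 12*r + 5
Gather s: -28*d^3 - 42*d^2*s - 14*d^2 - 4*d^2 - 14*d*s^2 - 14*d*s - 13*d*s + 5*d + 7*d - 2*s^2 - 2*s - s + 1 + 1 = -28*d^3 - 18*d^2 + 12*d + s^2*(-14*d - 2) + s*(-42*d^2 - 27*d - 3) + 2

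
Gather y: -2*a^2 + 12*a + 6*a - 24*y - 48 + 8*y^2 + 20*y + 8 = -2*a^2 + 18*a + 8*y^2 - 4*y - 40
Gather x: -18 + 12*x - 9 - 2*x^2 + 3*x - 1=-2*x^2 + 15*x - 28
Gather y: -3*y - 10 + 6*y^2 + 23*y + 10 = 6*y^2 + 20*y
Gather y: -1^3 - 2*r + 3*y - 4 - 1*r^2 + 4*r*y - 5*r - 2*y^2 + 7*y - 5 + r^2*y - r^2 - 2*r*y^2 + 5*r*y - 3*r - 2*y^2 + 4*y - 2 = -2*r^2 - 10*r + y^2*(-2*r - 4) + y*(r^2 + 9*r + 14) - 12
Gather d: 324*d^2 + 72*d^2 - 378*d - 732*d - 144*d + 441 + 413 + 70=396*d^2 - 1254*d + 924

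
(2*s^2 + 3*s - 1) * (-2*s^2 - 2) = -4*s^4 - 6*s^3 - 2*s^2 - 6*s + 2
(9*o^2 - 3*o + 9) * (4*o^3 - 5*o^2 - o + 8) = 36*o^5 - 57*o^4 + 42*o^3 + 30*o^2 - 33*o + 72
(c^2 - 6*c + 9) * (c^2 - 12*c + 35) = c^4 - 18*c^3 + 116*c^2 - 318*c + 315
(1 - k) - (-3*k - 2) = 2*k + 3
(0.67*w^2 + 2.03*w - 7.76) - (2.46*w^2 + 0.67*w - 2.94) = -1.79*w^2 + 1.36*w - 4.82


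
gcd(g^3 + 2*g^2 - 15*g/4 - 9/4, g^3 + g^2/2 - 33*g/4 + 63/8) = g - 3/2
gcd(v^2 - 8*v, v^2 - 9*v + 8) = v - 8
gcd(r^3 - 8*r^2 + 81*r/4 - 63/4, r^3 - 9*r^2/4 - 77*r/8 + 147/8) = r - 7/2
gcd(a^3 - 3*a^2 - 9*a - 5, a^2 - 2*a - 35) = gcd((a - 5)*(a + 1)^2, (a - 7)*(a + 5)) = 1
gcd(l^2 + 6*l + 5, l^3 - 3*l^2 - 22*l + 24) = 1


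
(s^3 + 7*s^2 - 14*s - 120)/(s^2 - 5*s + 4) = (s^2 + 11*s + 30)/(s - 1)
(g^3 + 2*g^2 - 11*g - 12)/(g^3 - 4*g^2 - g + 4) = (g^2 + g - 12)/(g^2 - 5*g + 4)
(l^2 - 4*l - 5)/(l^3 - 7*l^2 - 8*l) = (l - 5)/(l*(l - 8))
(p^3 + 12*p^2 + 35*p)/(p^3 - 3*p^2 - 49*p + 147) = p*(p + 5)/(p^2 - 10*p + 21)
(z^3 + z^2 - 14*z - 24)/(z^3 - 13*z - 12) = (z + 2)/(z + 1)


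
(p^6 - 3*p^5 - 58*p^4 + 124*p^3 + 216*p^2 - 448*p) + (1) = p^6 - 3*p^5 - 58*p^4 + 124*p^3 + 216*p^2 - 448*p + 1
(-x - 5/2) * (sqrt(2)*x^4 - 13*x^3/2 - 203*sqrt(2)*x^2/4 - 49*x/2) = -sqrt(2)*x^5 - 5*sqrt(2)*x^4/2 + 13*x^4/2 + 65*x^3/4 + 203*sqrt(2)*x^3/4 + 49*x^2/2 + 1015*sqrt(2)*x^2/8 + 245*x/4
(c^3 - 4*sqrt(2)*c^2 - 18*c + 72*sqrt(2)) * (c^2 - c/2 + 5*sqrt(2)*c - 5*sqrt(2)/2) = c^5 - c^4/2 + sqrt(2)*c^4 - 58*c^3 - sqrt(2)*c^3/2 - 18*sqrt(2)*c^2 + 29*c^2 + 9*sqrt(2)*c + 720*c - 360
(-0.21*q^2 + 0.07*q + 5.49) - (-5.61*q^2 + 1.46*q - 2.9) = 5.4*q^2 - 1.39*q + 8.39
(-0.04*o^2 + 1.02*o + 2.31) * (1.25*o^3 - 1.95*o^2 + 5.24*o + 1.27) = -0.05*o^5 + 1.353*o^4 + 0.6889*o^3 + 0.7895*o^2 + 13.3998*o + 2.9337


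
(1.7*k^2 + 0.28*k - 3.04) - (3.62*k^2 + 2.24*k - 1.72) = -1.92*k^2 - 1.96*k - 1.32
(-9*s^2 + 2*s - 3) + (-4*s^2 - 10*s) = -13*s^2 - 8*s - 3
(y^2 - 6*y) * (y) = y^3 - 6*y^2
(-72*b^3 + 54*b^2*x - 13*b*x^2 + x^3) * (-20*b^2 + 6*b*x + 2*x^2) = 1440*b^5 - 1512*b^4*x + 440*b^3*x^2 + 10*b^2*x^3 - 20*b*x^4 + 2*x^5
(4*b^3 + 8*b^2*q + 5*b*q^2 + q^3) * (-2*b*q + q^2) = -8*b^4*q - 12*b^3*q^2 - 2*b^2*q^3 + 3*b*q^4 + q^5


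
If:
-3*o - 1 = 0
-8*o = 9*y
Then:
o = -1/3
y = 8/27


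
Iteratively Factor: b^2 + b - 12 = (b - 3)*(b + 4)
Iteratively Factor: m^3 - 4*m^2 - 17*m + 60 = (m + 4)*(m^2 - 8*m + 15) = (m - 3)*(m + 4)*(m - 5)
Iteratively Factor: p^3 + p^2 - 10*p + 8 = (p + 4)*(p^2 - 3*p + 2) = (p - 2)*(p + 4)*(p - 1)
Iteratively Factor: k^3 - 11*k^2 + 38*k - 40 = (k - 2)*(k^2 - 9*k + 20) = (k - 4)*(k - 2)*(k - 5)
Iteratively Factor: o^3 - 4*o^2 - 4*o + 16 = (o - 2)*(o^2 - 2*o - 8) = (o - 4)*(o - 2)*(o + 2)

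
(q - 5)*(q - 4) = q^2 - 9*q + 20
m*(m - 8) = m^2 - 8*m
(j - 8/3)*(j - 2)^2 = j^3 - 20*j^2/3 + 44*j/3 - 32/3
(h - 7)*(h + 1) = h^2 - 6*h - 7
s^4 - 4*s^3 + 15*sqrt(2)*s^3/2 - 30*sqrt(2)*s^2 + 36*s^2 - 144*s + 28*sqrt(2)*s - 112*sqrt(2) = (s - 4)*(s + 2*sqrt(2))^2*(s + 7*sqrt(2)/2)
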